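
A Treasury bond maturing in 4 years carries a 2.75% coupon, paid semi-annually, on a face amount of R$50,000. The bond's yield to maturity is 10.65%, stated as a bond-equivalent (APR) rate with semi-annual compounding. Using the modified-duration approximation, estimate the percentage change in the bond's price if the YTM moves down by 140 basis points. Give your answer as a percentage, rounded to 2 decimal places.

+5.02%

Periodic yield y = 0.05325. Modified duration first:
  t   CF        PV=CF/(1+0.05325)^t    t·PV
  1       687.50       652.7415       652.7415
  2       687.50       619.7403     1,239.4807
  3       687.50       588.4076     1,765.2229
  4       687.50       558.6590     2,234.6362
  5       687.50       530.4145     2,652.0724
  6       687.50       503.5979     3,021.5873
  7       687.50       478.1371     3,346.9596
  8    50,687.50    33,469.4927   267,755.9412
  Σ                 37,401.1906   282,668.6417
P = 37,401.1906; D_Mac = 7.55774 half-year periods = 3.77887 yrs; D_mod = 3.77887/(1+0.05325) = 3.58782 yrs.
ΔP/P ≈ -D_mod · Δy = -3.58782 × (-0.014) = +0.050229 = +5.0229%.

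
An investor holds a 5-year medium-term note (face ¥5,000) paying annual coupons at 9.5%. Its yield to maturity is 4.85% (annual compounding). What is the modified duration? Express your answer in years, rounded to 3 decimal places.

Periodic yield y = 0.0485. First find Macaulay duration:
  t   CF        PV=CF/(1+0.0485)^t    t·PV
  1       475.00       453.0281       453.0281
  2       475.00       432.0726       864.1452
  3       475.00       412.0864     1,236.2593
  4       475.00       393.0247     1,572.0989
  5     5,475.00     4,320.5790    21,602.8950
  Σ                  6,010.7909    25,728.4265
P = 6,010.7909; Macaulay duration = 25,728.4265 / 6,010.7909 = 4.28037 years.
Modified duration = D_Mac / (1 + y) = 4.28037 / 1.0485 = 4.08238 years.

4.082 years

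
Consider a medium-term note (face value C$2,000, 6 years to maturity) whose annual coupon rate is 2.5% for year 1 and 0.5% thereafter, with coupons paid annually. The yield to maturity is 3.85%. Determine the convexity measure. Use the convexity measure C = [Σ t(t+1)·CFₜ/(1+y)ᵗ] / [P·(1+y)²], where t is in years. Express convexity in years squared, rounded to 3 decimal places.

With y = 0.0385:
  t   CF        PV=CF/(1+0.0385)^t    t·PV        t(t+1)·PV
  1        50.00        48.1464        48.1464          96.2927
  2        10.00         9.2723        18.5446          55.6337
  3        10.00         8.9285        26.7856         107.1425
  4        10.00         8.5975        34.3901         171.9507
  5        10.00         8.2788        41.3940         248.3641
  6     2,010.00     1,602.3488     9,614.0926      67,298.6485
  Σ                  1,685.5723     9,783.3534      67,978.0322
P = 1,685.5723.
Convexity = Σ t(t+1)·PV / [P·(1+y)²] = 67,978.0322 / (1,685.5723 × 1.078482) = 37.39454.

37.395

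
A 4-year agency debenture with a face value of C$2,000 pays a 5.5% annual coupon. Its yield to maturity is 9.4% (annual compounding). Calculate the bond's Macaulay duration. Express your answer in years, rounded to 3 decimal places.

Periodic yield y = 0.094. Discount each cash flow and weight by its year:
  t   CF        PV=CF/(1+0.094)^t    t·PV
  1       110.00       100.5484       100.5484
  2       110.00        91.9090       183.8180
  3       110.00        84.0119       252.0356
  4     2,110.00     1,473.0353     5,892.1414
  Σ                  1,749.5047     6,428.5435
Price P = Σ PV = 1,749.5047.
Macaulay duration = Σ(t·PV) / P = 6,428.5435 / 1,749.5047 = 3.67449 years.

3.674 years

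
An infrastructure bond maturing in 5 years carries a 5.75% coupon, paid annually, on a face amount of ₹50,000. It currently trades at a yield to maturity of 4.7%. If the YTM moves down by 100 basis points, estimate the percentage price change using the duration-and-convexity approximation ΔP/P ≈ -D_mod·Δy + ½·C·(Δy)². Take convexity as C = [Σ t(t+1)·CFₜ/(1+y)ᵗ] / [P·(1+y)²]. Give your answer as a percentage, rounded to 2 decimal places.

With y = 0.047:
  t   CF        PV=CF/(1+0.047)^t    t·PV        t(t+1)·PV
  1     2,875.00     2,745.9408     2,745.9408       5,491.8816
  2     2,875.00     2,622.6751     5,245.3501      15,736.0503
  3     2,875.00     2,504.9427     7,514.8282      30,059.3130
  4     2,875.00     2,392.4955     9,569.9818      47,849.9092
  5    52,875.00    42,025.8951   210,129.4754   1,260,776.8525
  Σ                 52,291.9491   235,205.5764   1,359,914.0066
P = 52,291.9491; D_Mac = 4.49793 yrs; D_mod = 4.29602 yrs; C = 23.72375.
Duration effect: -4.29602 × (-0.01) = +0.042960
Convexity effect: 0.5 × 23.72375 × (-0.01)² = +0.0011862
ΔP/P ≈ +0.042960 + 0.0011862 = +0.044146 = +4.4146%.

+4.41%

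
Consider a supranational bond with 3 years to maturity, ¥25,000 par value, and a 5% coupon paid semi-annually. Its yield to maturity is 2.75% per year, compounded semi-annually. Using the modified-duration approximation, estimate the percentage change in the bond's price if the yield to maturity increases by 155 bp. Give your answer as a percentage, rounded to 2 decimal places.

Periodic yield y = 0.01375. Modified duration first:
  t   CF        PV=CF/(1+0.01375)^t    t·PV
  1       625.00       616.5228       616.5228
  2       625.00       608.1606     1,216.3212
  3       625.00       599.9118     1,799.7354
  4       625.00       591.7749     2,367.0996
  5       625.00       583.7484     2,918.7419
  6    25,625.00    23,609.0586   141,654.3518
  Σ                 26,609.1771   150,572.7728
P = 26,609.1771; D_Mac = 5.65868 half-year periods = 2.82934 yrs; D_mod = 2.82934/(1+0.01375) = 2.79096 yrs.
ΔP/P ≈ -D_mod · Δy = -2.79096 × (+0.0155) = -0.043260 = -4.3260%.

-4.33%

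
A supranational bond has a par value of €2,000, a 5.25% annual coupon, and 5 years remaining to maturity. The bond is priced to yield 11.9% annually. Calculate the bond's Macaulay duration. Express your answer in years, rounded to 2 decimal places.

4.44 years

Periodic yield y = 0.119. Discount each cash flow and weight by its year:
  t   CF        PV=CF/(1+0.119)^t    t·PV
  1       105.00        93.8338        93.8338
  2       105.00        83.8550       167.7101
  3       105.00        74.9375       224.8124
  4       105.00        66.9683       267.8730
  5     2,105.00     1,199.7801     5,998.9007
  Σ                  1,519.3747     6,753.1299
Price P = Σ PV = 1,519.3747.
Macaulay duration = Σ(t·PV) / P = 6,753.1299 / 1,519.3747 = 4.44468 years.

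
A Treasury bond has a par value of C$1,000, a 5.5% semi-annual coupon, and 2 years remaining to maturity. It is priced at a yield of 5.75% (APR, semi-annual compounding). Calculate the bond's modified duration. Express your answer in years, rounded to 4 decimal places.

Periodic yield y = 0.02875. First find Macaulay duration:
  t   CF        PV=CF/(1+0.02875)^t    t·PV
  1        27.50        26.7315        26.7315
  2        27.50        25.9844        51.9688
  3        27.50        25.2582        75.7747
  4     1,027.50       917.3656     3,669.4623
  Σ                    995.3397     3,823.9373
P = 995.3397; Macaulay duration = 3,823.9373 / 995.3397 = 3.84184 half-year periods = 1.92092 years.
Modified duration = D_Mac / (1 + y) = 1.92092 / 1.02875 = 1.86724 years.

1.8672 years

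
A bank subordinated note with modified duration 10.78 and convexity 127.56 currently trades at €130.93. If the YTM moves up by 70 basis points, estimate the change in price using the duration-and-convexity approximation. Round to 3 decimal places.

-€9.471

Duration effect: -D_mod·Δy = -10.78 × (+0.007) = -0.075460
Convexity effect: ½·C·(Δy)² = 0.5 × 127.56 × (0.007)² = +0.00312522
ΔP/P ≈ -0.075460 + 0.00312522 = -0.07233478
ΔP ≈ 130.93 × (-0.07233478) = -9.4707927454.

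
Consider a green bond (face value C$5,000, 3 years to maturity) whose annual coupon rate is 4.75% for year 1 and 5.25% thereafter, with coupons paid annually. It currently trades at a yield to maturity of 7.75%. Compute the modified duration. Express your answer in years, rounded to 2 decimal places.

2.65 years

Periodic yield y = 0.0775. First find Macaulay duration:
  t   CF        PV=CF/(1+0.0775)^t    t·PV
  1       237.50       220.4176       220.4176
  2       262.50       226.0970       452.1939
  3     5,262.50     4,206.6877    12,620.0631
  Σ                  4,653.2023    13,292.6747
P = 4,653.2023; Macaulay duration = 13,292.6747 / 4,653.2023 = 2.85667 years.
Modified duration = D_Mac / (1 + y) = 2.85667 / 1.0775 = 2.65120 years.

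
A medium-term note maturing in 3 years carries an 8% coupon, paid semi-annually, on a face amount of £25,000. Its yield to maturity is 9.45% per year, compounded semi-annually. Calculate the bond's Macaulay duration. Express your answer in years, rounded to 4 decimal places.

Periodic yield y = 0.04725. Discount each cash flow and weight by its period:
  t   CF        PV=CF/(1+0.04725)^t    t·PV
  1     1,000.00       954.8818       954.8818
  2     1,000.00       911.7993     1,823.5986
  3     1,000.00       870.6606     2,611.9818
  4     1,000.00       831.3780     3,325.5120
  5     1,000.00       793.8677     3,969.3387
  6    26,000.00    19,709.2970   118,255.7820
  Σ                 24,071.8845   130,941.0949
Price P = Σ PV = 24,071.8845.
Macaulay duration = Σ(t·PV) / P = 130,941.0949 / 24,071.8845 = 5.43959 half-year periods.
In years: 5.43959 / 2 = 2.71979 years.

2.7198 years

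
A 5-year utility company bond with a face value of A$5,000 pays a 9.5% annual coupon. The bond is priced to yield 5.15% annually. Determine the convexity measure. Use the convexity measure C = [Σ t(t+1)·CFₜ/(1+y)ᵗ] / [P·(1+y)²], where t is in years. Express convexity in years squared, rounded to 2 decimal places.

With y = 0.0515:
  t   CF        PV=CF/(1+0.0515)^t    t·PV        t(t+1)·PV
  1       475.00       451.7356       451.7356         903.4712
  2       475.00       429.6107       859.2213       2,577.6640
  3       475.00       408.5693     1,225.7080       4,902.8321
  4       475.00       388.5586     1,554.2343       7,771.1716
  5     5,475.00     4,259.2952    21,296.4759     127,778.8553
  Σ                  5,937.7694    25,387.3752     143,933.9942
P = 5,937.7694.
Convexity = Σ t(t+1)·PV / [P·(1+y)²] = 143,933.9942 / (5,937.7694 × 1.105652) = 21.92409.

21.92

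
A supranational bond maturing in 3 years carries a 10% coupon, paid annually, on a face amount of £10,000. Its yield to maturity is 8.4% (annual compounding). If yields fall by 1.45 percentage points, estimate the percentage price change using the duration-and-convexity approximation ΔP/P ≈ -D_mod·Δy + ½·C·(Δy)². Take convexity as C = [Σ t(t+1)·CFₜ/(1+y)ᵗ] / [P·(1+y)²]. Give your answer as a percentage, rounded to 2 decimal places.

With y = 0.084:
  t   CF        PV=CF/(1+0.084)^t    t·PV        t(t+1)·PV
  1     1,000.00       922.5092       922.5092       1,845.0185
  2     1,000.00       851.0233     1,702.0465       5,106.1396
  3    11,000.00     8,635.8450    25,907.5350     103,630.1399
  Σ                 10,409.3775    28,532.0907     110,581.2980
P = 10,409.3775; D_Mac = 2.74100 yrs; D_mod = 2.52860 yrs; C = 9.04062.
Duration effect: -2.52860 × (-0.0145) = +0.036665
Convexity effect: 0.5 × 9.04062 × (-0.0145)² = +0.0009504
ΔP/P ≈ +0.036665 + 0.0009504 = +0.037615 = +3.7615%.

+3.76%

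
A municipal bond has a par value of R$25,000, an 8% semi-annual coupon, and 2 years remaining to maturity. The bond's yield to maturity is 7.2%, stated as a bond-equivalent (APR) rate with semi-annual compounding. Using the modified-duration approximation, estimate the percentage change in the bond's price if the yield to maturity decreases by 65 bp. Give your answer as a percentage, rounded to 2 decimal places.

+1.18%

Periodic yield y = 0.036. Modified duration first:
  t   CF        PV=CF/(1+0.036)^t    t·PV
  1     1,000.00       965.2510       965.2510
  2     1,000.00       931.7094     1,863.4189
  3     1,000.00       899.3334     2,698.0003
  4    26,000.00    22,570.1438    90,280.5753
  Σ                 25,366.4376    95,807.2453
P = 25,366.4376; D_Mac = 3.77693 half-year periods = 1.88846 yrs; D_mod = 1.88846/(1+0.036) = 1.82284 yrs.
ΔP/P ≈ -D_mod · Δy = -1.82284 × (-0.0065) = +0.011848 = +1.1848%.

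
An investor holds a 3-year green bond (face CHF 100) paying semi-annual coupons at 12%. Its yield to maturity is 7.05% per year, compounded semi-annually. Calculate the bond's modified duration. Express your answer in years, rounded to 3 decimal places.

2.543 years

Periodic yield y = 0.03525. First find Macaulay duration:
  t   CF        PV=CF/(1+0.03525)^t    t·PV
  1         6.00         5.7957         5.7957
  2         6.00         5.5984        11.1967
  3         6.00         5.4077        16.2232
  4         6.00         5.2236        20.8944
  5         6.00         5.0457        25.2287
  6       106.00        86.1062       516.6372
  Σ                    113.1773       595.9760
P = 113.1773; Macaulay duration = 595.9760 / 113.1773 = 5.26586 half-year periods = 2.63293 years.
Modified duration = D_Mac / (1 + y) = 2.63293 / 1.03525 = 2.54328 years.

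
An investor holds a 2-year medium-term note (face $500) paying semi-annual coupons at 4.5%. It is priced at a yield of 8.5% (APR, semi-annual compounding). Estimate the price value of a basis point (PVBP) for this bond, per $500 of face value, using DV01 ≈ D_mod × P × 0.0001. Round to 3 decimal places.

$0.086

Periodic yield y = 0.0425.
  t   CF        PV=CF/(1+0.0425)^t    t·PV
  1        11.25        10.7914        10.7914
  2        11.25        10.3514        20.7029
  3        11.25         9.9294        29.7883
  4       511.25       432.8417     1,731.3667
  Σ                    463.9139     1,792.6492
P = 463.9139; D_Mac = 3.86419 half-year periods = 1.93209 yrs; D_mod = 1.85333 yrs.
DV01 ≈ 1.85333 × 463.9139 × 0.0001 = 0.085978.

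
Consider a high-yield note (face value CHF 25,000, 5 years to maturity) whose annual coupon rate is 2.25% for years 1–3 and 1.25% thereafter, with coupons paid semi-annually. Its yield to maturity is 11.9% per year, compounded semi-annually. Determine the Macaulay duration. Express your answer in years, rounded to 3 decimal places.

Periodic yield y = 0.0595. Discount each cash flow and weight by its period:
  t   CF        PV=CF/(1+0.0595)^t    t·PV
  1       281.25       265.4554       265.4554
  2       281.25       250.5478       501.0956
  3       281.25       236.4774       709.4322
  4       281.25       223.1972       892.7887
  5       281.25       210.6627     1,053.3137
  6       281.25       198.8322     1,192.9933
  7       156.25       104.2589       729.8126
  8       156.25        98.4039       787.2312
  9       156.25        92.8777       835.8992
  10   25,156.25    14,113.5508   141,135.5083
  Σ                 15,794.2641   148,103.5302
Price P = Σ PV = 15,794.2641.
Macaulay duration = Σ(t·PV) / P = 148,103.5302 / 15,794.2641 = 9.37705 half-year periods.
In years: 9.37705 / 2 = 4.68852 years.

4.689 years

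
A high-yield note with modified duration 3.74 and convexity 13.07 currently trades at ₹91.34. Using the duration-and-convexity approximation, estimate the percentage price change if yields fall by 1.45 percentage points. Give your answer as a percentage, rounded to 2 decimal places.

+5.56%

Duration effect: -D_mod·Δy = -3.74 × (-0.0145) = +0.054230
Convexity effect: ½·C·(Δy)² = 0.5 × 13.07 × (-0.0145)² = +0.00137398375
ΔP/P ≈ +0.054230 + 0.00137398375 = +0.05560398375
= +5.560398375%.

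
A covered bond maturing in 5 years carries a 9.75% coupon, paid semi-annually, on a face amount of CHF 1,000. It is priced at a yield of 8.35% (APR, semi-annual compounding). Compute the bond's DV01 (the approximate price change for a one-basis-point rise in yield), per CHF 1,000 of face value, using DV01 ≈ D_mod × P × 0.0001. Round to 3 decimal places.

CHF 0.416

Periodic yield y = 0.04175.
  t   CF        PV=CF/(1+0.04175)^t    t·PV
  1        48.75        46.7963        46.7963
  2        48.75        44.9208        89.8416
  3        48.75        43.1205       129.3616
  4        48.75        41.3924       165.5696
  5        48.75        39.7335       198.6676
  6        48.75        38.1411       228.8468
  7        48.75        36.6126       256.2879
  8        48.75        35.1452       281.1619
  9        48.75        33.7367       303.6306
  10    1,048.75       696.6857     6,966.8568
  Σ                  1,056.2849     8,667.0207
P = 1,056.2849; D_Mac = 8.20519 half-year periods = 4.10260 yrs; D_mod = 3.93818 yrs.
DV01 ≈ 3.93818 × 1,056.2849 × 0.0001 = 0.415984.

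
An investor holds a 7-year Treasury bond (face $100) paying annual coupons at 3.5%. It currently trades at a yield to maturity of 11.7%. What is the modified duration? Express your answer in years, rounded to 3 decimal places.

Periodic yield y = 0.117. First find Macaulay duration:
  t   CF        PV=CF/(1+0.117)^t    t·PV
  1         3.50         3.1334         3.1334
  2         3.50         2.8052         5.6104
  3         3.50         2.5114         7.5341
  4         3.50         2.2483         8.9932
  5         3.50         2.0128        10.0640
  6         3.50         1.8020        10.8119
  7       103.50        47.7055       333.9383
  Σ                     62.2185       380.0852
P = 62.2185; Macaulay duration = 380.0852 / 62.2185 = 6.10888 years.
Modified duration = D_Mac / (1 + y) = 6.10888 / 1.117 = 5.46901 years.

5.469 years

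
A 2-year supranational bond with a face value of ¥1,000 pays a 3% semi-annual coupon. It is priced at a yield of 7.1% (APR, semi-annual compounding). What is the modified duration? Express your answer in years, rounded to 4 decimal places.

1.8871 years

Periodic yield y = 0.0355. First find Macaulay duration:
  t   CF        PV=CF/(1+0.0355)^t    t·PV
  1        15.00        14.4858        14.4858
  2        15.00        13.9891        27.9783
  3        15.00        13.5096        40.5287
  4     1,015.00       882.8067     3,531.2269
  Σ                    924.7912     3,614.2196
P = 924.7912; Macaulay duration = 3,614.2196 / 924.7912 = 3.90815 half-year periods = 1.95407 years.
Modified duration = D_Mac / (1 + y) = 1.95407 / 1.0355 = 1.88708 years.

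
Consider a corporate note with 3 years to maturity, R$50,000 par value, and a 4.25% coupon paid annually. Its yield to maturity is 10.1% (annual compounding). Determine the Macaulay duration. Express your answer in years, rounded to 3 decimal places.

Periodic yield y = 0.101. Discount each cash flow and weight by its year:
  t   CF        PV=CF/(1+0.101)^t    t·PV
  1     2,125.00     1,930.0636     1,930.0636
  2     2,125.00     1,753.0096     3,506.0192
  3    52,125.00    39,055.6717   117,167.0150
  Σ                 42,738.7449   122,603.0978
Price P = Σ PV = 42,738.7449.
Macaulay duration = Σ(t·PV) / P = 122,603.0978 / 42,738.7449 = 2.86866 years.

2.869 years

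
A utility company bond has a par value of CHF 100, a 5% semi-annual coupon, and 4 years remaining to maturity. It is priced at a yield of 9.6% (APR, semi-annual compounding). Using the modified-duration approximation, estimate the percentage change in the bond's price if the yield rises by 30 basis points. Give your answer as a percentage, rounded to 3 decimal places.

Periodic yield y = 0.048. Modified duration first:
  t   CF        PV=CF/(1+0.048)^t    t·PV
  1         2.50         2.3855         2.3855
  2         2.50         2.2762         4.5525
  3         2.50         2.1720         6.5159
  4         2.50         2.0725         8.2900
  5         2.50         1.9776         9.8879
  6         2.50         1.8870        11.3220
  7         2.50         1.8006        12.6040
  8       102.50        70.4423       563.5385
  Σ                     85.0137       619.0963
P = 85.0137; D_Mac = 7.28231 half-year periods = 3.64116 yrs; D_mod = 3.64116/(1+0.048) = 3.47439 yrs.
ΔP/P ≈ -D_mod · Δy = -3.47439 × (+0.003) = -0.010423 = -1.0423%.

-1.042%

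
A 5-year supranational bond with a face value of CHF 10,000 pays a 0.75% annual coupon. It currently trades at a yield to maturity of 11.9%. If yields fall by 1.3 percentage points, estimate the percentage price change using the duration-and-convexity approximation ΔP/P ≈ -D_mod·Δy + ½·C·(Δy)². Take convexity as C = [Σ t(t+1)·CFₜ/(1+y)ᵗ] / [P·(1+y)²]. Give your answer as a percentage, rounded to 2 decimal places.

With y = 0.119:
  t   CF        PV=CF/(1+0.119)^t    t·PV        t(t+1)·PV
  1        75.00        67.0241        67.0241         134.0483
  2        75.00        59.8965       119.7929         359.3787
  3        75.00        53.5268       160.5803         642.3212
  4        75.00        47.8345       191.3379         956.6893
  5    10,075.00     5,742.4156    28,712.0781     172,272.4685
  Σ                  5,970.6974    29,250.8133     174,364.9060
P = 5,970.6974; D_Mac = 4.89906 yrs; D_mod = 4.37807 yrs; C = 23.32243.
Duration effect: -4.37807 × (-0.013) = +0.056915
Convexity effect: 0.5 × 23.32243 × (-0.013)² = +0.0019707
ΔP/P ≈ +0.056915 + 0.0019707 = +0.058886 = +5.8886%.

+5.89%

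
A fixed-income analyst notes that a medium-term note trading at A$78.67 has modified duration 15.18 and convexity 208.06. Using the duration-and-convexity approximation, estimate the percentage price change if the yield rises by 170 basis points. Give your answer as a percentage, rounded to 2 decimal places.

Duration effect: -D_mod·Δy = -15.18 × (+0.017) = -0.258060
Convexity effect: ½·C·(Δy)² = 0.5 × 208.06 × (0.017)² = +0.03006467
ΔP/P ≈ -0.258060 + 0.03006467 = -0.22799533
= -22.799533%.

-22.80%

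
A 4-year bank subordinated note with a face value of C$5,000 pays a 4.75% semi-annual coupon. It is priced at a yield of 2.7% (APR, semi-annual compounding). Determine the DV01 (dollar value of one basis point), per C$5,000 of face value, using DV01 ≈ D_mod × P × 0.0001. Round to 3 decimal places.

C$1.968

Periodic yield y = 0.0135.
  t   CF        PV=CF/(1+0.0135)^t    t·PV
  1       118.75       117.1682       117.1682
  2       118.75       115.6075       231.2151
  3       118.75       114.0676       342.2028
  4       118.75       112.5482       450.1929
  5       118.75       111.0491       555.2453
  6       118.75       109.5699       657.4191
  7       118.75       108.1104       756.7726
  8     5,118.75     4,598.0522    36,784.4174
  Σ                  5,386.1730    39,894.6334
P = 5,386.1730; D_Mac = 7.40686 half-year periods = 3.70343 yrs; D_mod = 3.65410 yrs.
DV01 ≈ 3.65410 × 5,386.1730 × 0.0001 = 1.968161.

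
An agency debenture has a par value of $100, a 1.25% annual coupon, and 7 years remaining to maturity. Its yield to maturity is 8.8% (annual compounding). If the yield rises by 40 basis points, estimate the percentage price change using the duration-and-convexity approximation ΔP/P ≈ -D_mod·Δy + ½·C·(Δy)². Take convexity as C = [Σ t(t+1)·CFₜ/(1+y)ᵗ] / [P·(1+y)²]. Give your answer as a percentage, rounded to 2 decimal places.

With y = 0.088:
  t   CF        PV=CF/(1+0.088)^t    t·PV        t(t+1)·PV
  1         1.25         1.1489         1.1489           2.2978
  2         1.25         1.0560         2.1119           6.3358
  3         1.25         0.9706         2.9117          11.6467
  4         1.25         0.8921         3.5682          17.8412
  5         1.25         0.8199         4.0995          24.5973
  6         1.25         0.7536         4.5216          31.6509
  7       101.25        56.1039       392.7270       3,141.8163
  Σ                     61.7449       411.0889       3,236.1861
P = 61.7449; D_Mac = 6.65786 yrs; D_mod = 6.11936 yrs; C = 44.27667.
Duration effect: -6.11936 × (+0.004) = -0.024477
Convexity effect: 0.5 × 44.27667 × (0.004)² = +0.0003542
ΔP/P ≈ -0.024477 + 0.0003542 = -0.024123 = -2.4123%.

-2.41%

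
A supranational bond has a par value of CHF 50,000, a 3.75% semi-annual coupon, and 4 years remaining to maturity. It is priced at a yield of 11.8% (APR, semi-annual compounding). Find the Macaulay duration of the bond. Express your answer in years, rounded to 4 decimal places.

Periodic yield y = 0.059. Discount each cash flow and weight by its period:
  t   CF        PV=CF/(1+0.059)^t    t·PV
  1       937.50       885.2691       885.2691
  2       937.50       835.9482     1,671.8964
  3       937.50       789.3751     2,368.1252
  4       937.50       745.3966     2,981.5866
  5       937.50       703.8684     3,519.3421
  6       937.50       664.6538     3,987.9230
  7       937.50       627.6240     4,393.3681
  8    50,937.50    32,201.0435   257,608.3478
  Σ                 37,453.1787   277,415.8582
Price P = Σ PV = 37,453.1787.
Macaulay duration = Σ(t·PV) / P = 277,415.8582 / 37,453.1787 = 7.40700 half-year periods.
In years: 7.40700 / 2 = 3.70350 years.

3.7035 years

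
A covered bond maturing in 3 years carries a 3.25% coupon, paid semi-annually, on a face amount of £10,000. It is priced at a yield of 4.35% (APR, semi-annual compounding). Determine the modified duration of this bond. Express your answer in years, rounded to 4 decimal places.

Periodic yield y = 0.02175. First find Macaulay duration:
  t   CF        PV=CF/(1+0.02175)^t    t·PV
  1       162.50       159.0409       159.0409
  2       162.50       155.6554       311.3107
  3       162.50       152.3419       457.0258
  4       162.50       149.0990       596.3961
  5       162.50       145.9251       729.6257
  6    10,162.50     8,931.6702    53,590.0214
  Σ                  9,693.7325    55,843.4206
P = 9,693.7325; Macaulay duration = 55,843.4206 / 9,693.7325 = 5.76078 half-year periods = 2.88039 years.
Modified duration = D_Mac / (1 + y) = 2.88039 / 1.02175 = 2.81907 years.

2.8191 years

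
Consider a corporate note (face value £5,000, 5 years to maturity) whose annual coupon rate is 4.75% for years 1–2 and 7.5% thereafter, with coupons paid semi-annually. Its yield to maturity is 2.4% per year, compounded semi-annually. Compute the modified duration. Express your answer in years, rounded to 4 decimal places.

Periodic yield y = 0.012. First find Macaulay duration:
  t   CF        PV=CF/(1+0.012)^t    t·PV
  1       118.75       117.3419       117.3419
  2       118.75       115.9505       231.9010
  3       118.75       114.5756       343.7268
  4       118.75       113.2170       452.8679
  5       187.50       176.6439       883.2196
  6       187.50       174.5493     1,047.2960
  7       187.50       172.4796     1,207.3571
  8       187.50       170.4344     1,363.4749
  9       187.50       168.4134     1,515.7207
  10    5,187.50     4,604.1873    46,041.8732
  Σ                  5,927.7929    53,204.7791
P = 5,927.7929; Macaulay duration = 53,204.7791 / 5,927.7929 = 8.97548 half-year periods = 4.48774 years.
Modified duration = D_Mac / (1 + y) = 4.48774 / 1.012 = 4.43453 years.

4.4345 years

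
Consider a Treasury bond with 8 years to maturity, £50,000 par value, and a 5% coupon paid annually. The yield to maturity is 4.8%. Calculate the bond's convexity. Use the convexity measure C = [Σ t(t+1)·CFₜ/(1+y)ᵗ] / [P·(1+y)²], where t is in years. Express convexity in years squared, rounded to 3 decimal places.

With y = 0.048:
  t   CF        PV=CF/(1+0.048)^t    t·PV        t(t+1)·PV
  1     2,500.00     2,385.4962     2,385.4962       4,770.9924
  2     2,500.00     2,276.2368     4,552.4736      13,657.4209
  3     2,500.00     2,171.9817     6,515.9451      26,063.7803
  4     2,500.00     2,072.5016     8,290.0065      41,450.0323
  5     2,500.00     1,977.5779     9,887.8894      59,327.3364
  6     2,500.00     1,887.0018    11,322.0108      79,254.0753
  7     2,500.00     1,800.5742    12,604.0196     100,832.1569
  8    52,500.00    36,080.2088   288,641.6704   2,597,775.0338
  Σ                 50,651.5790   344,199.5116   2,923,130.8283
P = 50,651.5790.
Convexity = Σ t(t+1)·PV / [P·(1+y)²] = 2,923,130.8283 / (50,651.5790 × 1.098304) = 52.54516.

52.545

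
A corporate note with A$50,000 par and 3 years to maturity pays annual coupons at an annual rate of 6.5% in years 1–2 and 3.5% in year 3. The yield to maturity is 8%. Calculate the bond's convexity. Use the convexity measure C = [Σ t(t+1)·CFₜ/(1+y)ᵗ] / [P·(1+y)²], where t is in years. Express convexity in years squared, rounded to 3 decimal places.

9.432

With y = 0.08:
  t   CF        PV=CF/(1+0.08)^t    t·PV        t(t+1)·PV
  1     3,250.00     3,009.2593     3,009.2593       6,018.5185
  2     3,250.00     2,786.3512     5,572.7023      16,718.1070
  3    51,750.00    41,080.8185   123,242.4554     492,969.8217
  Σ                 46,876.4289   131,824.4170     515,706.4472
P = 46,876.4289.
Convexity = Σ t(t+1)·PV / [P·(1+y)²] = 515,706.4472 / (46,876.4289 × 1.166400) = 9.43193.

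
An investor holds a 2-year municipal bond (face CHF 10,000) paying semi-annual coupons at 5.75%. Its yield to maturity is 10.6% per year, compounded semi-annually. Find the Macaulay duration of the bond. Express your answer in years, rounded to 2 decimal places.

Periodic yield y = 0.053. Discount each cash flow and weight by its period:
  t   CF        PV=CF/(1+0.053)^t    t·PV
  1       287.50       273.0294       273.0294
  2       287.50       259.2872       518.5744
  3       287.50       246.2367       738.7100
  4    10,287.50     8,367.5124    33,470.0495
  Σ                  9,146.0657    35,000.3634
Price P = Σ PV = 9,146.0657.
Macaulay duration = Σ(t·PV) / P = 35,000.3634 / 9,146.0657 = 3.82682 half-year periods.
In years: 3.82682 / 2 = 1.91341 years.

1.91 years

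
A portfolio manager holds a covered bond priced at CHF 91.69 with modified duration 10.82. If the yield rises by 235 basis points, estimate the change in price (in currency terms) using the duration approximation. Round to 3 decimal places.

-CHF 23.314

Duration approximation: ΔP/P ≈ -D_mod · Δy = -10.82 × (+0.0235) = -0.254270.
ΔP ≈ 91.69 × (-0.254270) = -23.3140163.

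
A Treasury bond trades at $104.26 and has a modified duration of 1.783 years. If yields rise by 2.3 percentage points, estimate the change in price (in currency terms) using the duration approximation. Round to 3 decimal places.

Duration approximation: ΔP/P ≈ -D_mod · Δy = -1.783 × (+0.023) = -0.041009.
ΔP ≈ 104.26 × (-0.041009) = -4.27559834.

-$4.276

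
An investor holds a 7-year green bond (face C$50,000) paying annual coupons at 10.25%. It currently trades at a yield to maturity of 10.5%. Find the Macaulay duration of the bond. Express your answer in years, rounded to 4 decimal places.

Periodic yield y = 0.105. Discount each cash flow and weight by its year:
  t   CF        PV=CF/(1+0.105)^t    t·PV
  1     5,125.00     4,638.0090     4,638.0090
  2     5,125.00     4,197.2933     8,394.5865
  3     5,125.00     3,798.4554    11,395.3663
  4     5,125.00     3,437.5162    13,750.0649
  5     5,125.00     3,110.8744    15,554.3721
  6     5,125.00     2,815.2710    16,891.6258
  7    55,125.00    27,403.9178   191,827.4247
  Σ                 49,401.3372   262,451.4494
Price P = Σ PV = 49,401.3372.
Macaulay duration = Σ(t·PV) / P = 262,451.4494 / 49,401.3372 = 5.31264 years.

5.3126 years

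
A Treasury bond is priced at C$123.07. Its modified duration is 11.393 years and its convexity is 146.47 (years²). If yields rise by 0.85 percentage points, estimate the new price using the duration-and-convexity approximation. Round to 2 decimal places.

C$111.80

Duration effect: -D_mod·Δy = -11.393 × (+0.0085) = -0.0968405
Convexity effect: ½·C·(Δy)² = 0.5 × 146.47 × (0.0085)² = +0.00529122875
ΔP/P ≈ -0.0968405 + 0.00529122875 = -0.09154927125
New price ≈ 123.07 × (1 - 0.09154927125) = 111.8030311872625.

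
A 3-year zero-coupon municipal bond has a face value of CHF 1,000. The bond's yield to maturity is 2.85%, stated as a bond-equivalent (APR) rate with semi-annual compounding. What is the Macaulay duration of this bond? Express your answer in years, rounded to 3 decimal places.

3.000 years

A zero-coupon bond has a single cash flow at maturity, so its Macaulay duration equals its maturity: 3 years.
(Equivalently: 6 semi-annual periods ÷ 2 = 3 years.)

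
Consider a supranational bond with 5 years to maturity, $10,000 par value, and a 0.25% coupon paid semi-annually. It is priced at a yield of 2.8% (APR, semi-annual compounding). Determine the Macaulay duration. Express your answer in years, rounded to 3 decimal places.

Periodic yield y = 0.014. Discount each cash flow and weight by its period:
  t   CF        PV=CF/(1+0.014)^t    t·PV
  1        12.50        12.3274        12.3274
  2        12.50        12.1572        24.3144
  3        12.50        11.9894        35.9681
  4        12.50        11.8238        47.2953
  5        12.50        11.6606        58.3029
  6        12.50        11.4996        68.9975
  7        12.50        11.3408        79.3857
  8        12.50        11.1842        89.4739
  9        12.50        11.0298        99.2684
  10   10,012.50     8,712.9050    87,129.0501
  Σ                  8,817.9179    87,644.3838
Price P = Σ PV = 8,817.9179.
Macaulay duration = Σ(t·PV) / P = 87,644.3838 / 8,817.9179 = 9.93935 half-year periods.
In years: 9.93935 / 2 = 4.96968 years.

4.970 years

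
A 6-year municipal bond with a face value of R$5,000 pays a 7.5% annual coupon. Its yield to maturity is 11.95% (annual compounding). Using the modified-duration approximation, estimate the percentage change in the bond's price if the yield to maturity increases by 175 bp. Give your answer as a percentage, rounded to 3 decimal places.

-7.709%

Periodic yield y = 0.1195. Modified duration first:
  t   CF        PV=CF/(1+0.1195)^t    t·PV
  1       375.00       334.9710       334.9710
  2       375.00       299.2148       598.4296
  3       375.00       267.2754       801.8262
  4       375.00       238.7453       954.9813
  5       375.00       213.2607     1,066.3034
  6     5,375.00     2,730.4478    16,382.6869
  Σ                  4,083.9150    20,139.1983
P = 4,083.9150; D_Mac = 4.93135 yrs; D_mod = 4.93135/(1+0.1195) = 4.40495 yrs.
ΔP/P ≈ -D_mod · Δy = -4.40495 × (+0.0175) = -0.077087 = -7.7087%.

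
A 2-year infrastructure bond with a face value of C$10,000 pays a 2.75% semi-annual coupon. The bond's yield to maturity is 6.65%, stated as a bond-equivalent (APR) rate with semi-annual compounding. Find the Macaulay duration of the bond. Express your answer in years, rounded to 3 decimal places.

Periodic yield y = 0.03325. Discount each cash flow and weight by its period:
  t   CF        PV=CF/(1+0.03325)^t    t·PV
  1       137.50       133.0752       133.0752
  2       137.50       128.7929       257.5858
  3       137.50       124.6483       373.9450
  4    10,137.50     8,894.2475    35,576.9901
  Σ                  9,280.7640    36,341.5961
Price P = Σ PV = 9,280.7640.
Macaulay duration = Σ(t·PV) / P = 36,341.5961 / 9,280.7640 = 3.91580 half-year periods.
In years: 3.91580 / 2 = 1.95790 years.

1.958 years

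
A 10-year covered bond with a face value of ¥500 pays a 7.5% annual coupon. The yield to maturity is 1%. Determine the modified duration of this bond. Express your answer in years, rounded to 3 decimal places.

7.906 years

Periodic yield y = 0.01. First find Macaulay duration:
  t   CF        PV=CF/(1+0.01)^t    t·PV
  1        37.50        37.1287        37.1287
  2        37.50        36.7611        73.5222
  3        37.50        36.3971       109.1914
  4        37.50        36.0368       144.1471
  5        37.50        35.6800       178.3998
  6        37.50        35.3267       211.9602
  7        37.50        34.9769       244.8385
  8        37.50        34.6306       277.0450
  9        37.50        34.2877       308.5897
  10      537.50       486.5917     4,865.9174
  Σ                    807.8174     6,450.7399
P = 807.8174; Macaulay duration = 6,450.7399 / 807.8174 = 7.98539 years.
Modified duration = D_Mac / (1 + y) = 7.98539 / 1.01 = 7.90633 years.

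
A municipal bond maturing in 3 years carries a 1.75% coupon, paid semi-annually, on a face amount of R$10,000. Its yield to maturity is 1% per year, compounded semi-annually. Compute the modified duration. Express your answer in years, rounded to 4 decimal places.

Periodic yield y = 0.005. First find Macaulay duration:
  t   CF        PV=CF/(1+0.005)^t    t·PV
  1        87.50        87.0647        87.0647
  2        87.50        86.6315       173.2630
  3        87.50        86.2005       258.6015
  4        87.50        85.7717       343.0866
  5        87.50        85.3449       426.7247
  6    10,087.50     9,790.1011    58,740.6067
  Σ                 10,221.1144    60,029.3472
P = 10,221.1144; Macaulay duration = 60,029.3472 / 10,221.1144 = 5.87307 half-year periods = 2.93654 years.
Modified duration = D_Mac / (1 + y) = 2.93654 / 1.005 = 2.92193 years.

2.9219 years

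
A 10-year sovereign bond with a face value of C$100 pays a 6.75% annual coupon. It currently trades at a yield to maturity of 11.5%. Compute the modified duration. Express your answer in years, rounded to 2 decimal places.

6.38 years

Periodic yield y = 0.115. First find Macaulay duration:
  t   CF        PV=CF/(1+0.115)^t    t·PV
  1         6.75         6.0538         6.0538
  2         6.75         5.4294        10.8589
  3         6.75         4.8694        14.6083
  4         6.75         4.3672        17.4688
  5         6.75         3.9168        19.5839
  6         6.75         3.5128        21.0769
  7         6.75         3.1505        22.0535
  8         6.75         2.8256        22.6045
  9         6.75         2.5341        22.8072
  10      106.75        35.9434       359.4340
  Σ                     72.6031       516.5499
P = 72.6031; Macaulay duration = 516.5499 / 72.6031 = 7.11471 years.
Modified duration = D_Mac / (1 + y) = 7.11471 / 1.115 = 6.38091 years.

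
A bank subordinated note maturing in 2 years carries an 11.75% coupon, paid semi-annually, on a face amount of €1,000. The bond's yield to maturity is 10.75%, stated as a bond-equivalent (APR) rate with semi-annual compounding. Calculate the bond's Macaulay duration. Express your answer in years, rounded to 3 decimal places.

1.841 years

Periodic yield y = 0.05375. Discount each cash flow and weight by its period:
  t   CF        PV=CF/(1+0.05375)^t    t·PV
  1        58.75        55.7533        55.7533
  2        58.75        52.9094       105.8188
  3        58.75        50.2106       150.6317
  4     1,058.75       858.7032     3,434.8127
  Σ                  1,017.5764     3,747.0165
Price P = Σ PV = 1,017.5764.
Macaulay duration = Σ(t·PV) / P = 3,747.0165 / 1,017.5764 = 3.68229 half-year periods.
In years: 3.68229 / 2 = 1.84115 years.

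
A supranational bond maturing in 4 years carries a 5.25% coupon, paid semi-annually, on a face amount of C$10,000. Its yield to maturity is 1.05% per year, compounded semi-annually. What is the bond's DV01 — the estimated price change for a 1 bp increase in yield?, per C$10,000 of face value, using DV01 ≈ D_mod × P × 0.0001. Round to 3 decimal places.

C$4.272

Periodic yield y = 0.00525.
  t   CF        PV=CF/(1+0.00525)^t    t·PV
  1       262.50       261.1291       261.1291
  2       262.50       259.7653       519.5306
  3       262.50       258.4087       775.2260
  4       262.50       257.0591     1,028.2364
  5       262.50       255.7166     1,278.5829
  6       262.50       254.3811     1,526.2865
  7       262.50       253.0526     1,771.3679
  8    10,262.50     9,841.4823    78,731.8584
  Σ                 11,640.9947    85,892.2179
P = 11,640.9947; D_Mac = 7.37843 half-year periods = 3.68921 yrs; D_mod = 3.66995 yrs.
DV01 ≈ 3.66995 × 11,640.9947 × 0.0001 = 4.272182.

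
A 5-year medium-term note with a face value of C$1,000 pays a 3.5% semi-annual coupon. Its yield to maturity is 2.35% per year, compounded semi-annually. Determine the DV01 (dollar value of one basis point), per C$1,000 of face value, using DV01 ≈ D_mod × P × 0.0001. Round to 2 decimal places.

Periodic yield y = 0.01175.
  t   CF        PV=CF/(1+0.01175)^t    t·PV
  1        17.50        17.2968        17.2968
  2        17.50        17.0959        34.1918
  3        17.50        16.8973        50.6920
  4        17.50        16.7011        66.8044
  5        17.50        16.5071        82.5357
  6        17.50        16.3154        97.8926
  7        17.50        16.1260       112.8817
  8        17.50        15.9387       127.5094
  9        17.50        15.7536       141.7822
  10    1,017.50       905.3204     9,053.2036
  Σ                  1,053.9523     9,784.7903
P = 1,053.9523; D_Mac = 9.28390 half-year periods = 4.64195 yrs; D_mod = 4.58804 yrs.
DV01 ≈ 4.58804 × 1,053.9523 × 0.0001 = 0.483558.

C$0.48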